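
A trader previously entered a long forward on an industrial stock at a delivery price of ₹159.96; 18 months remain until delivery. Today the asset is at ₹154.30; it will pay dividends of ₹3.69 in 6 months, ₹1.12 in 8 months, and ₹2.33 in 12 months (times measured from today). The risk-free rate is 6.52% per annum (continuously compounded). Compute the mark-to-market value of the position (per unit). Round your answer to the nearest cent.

₹2.42

PV(remaining dividends) I = 3.69·e^(−0.0652·6/12) + 1.12·e^(−0.0652·8/12) + 2.33·e^(−0.0652·12/12) = 6.8269
Current forward F = (S − I)·e^(rT) = (154.30 − 6.8269)·e^(0.0652·18/12) = 147.4731 × 1.102742 = 162.6248
Value (long) = (F − K)·e^(−rT) = (162.6248 − 159.96) × 0.906830 = 2.4165
Value = ₹2.42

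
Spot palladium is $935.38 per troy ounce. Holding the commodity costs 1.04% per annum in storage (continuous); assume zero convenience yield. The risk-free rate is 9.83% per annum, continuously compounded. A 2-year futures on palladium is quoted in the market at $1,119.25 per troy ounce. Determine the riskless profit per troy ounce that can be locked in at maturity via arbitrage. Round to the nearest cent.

$43.28 per troy ounce

Fair futures: F* = S·e^(carry·T), with carry = (r + u) = 0.0983 + 0.0104 = 0.1087
F* = 935.38 · e^(0.1087 × 2) = 935.38 · e^0.217400 = 935.38 × 1.242841 = $1162.5286
Market $1119.25 < fair $1162.5286: forward underpriced → reverse cash-and-carry (short spot, go long the forward).
At maturity, profit = |F_mkt − F*| = |1119.25 − 1162.5286| = $43.28 per troy ounce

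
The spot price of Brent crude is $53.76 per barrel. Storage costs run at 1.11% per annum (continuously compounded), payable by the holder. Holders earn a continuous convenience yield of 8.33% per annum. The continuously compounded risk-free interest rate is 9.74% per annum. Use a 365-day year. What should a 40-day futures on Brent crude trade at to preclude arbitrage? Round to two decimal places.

$53.91 per barrel

Net carry = r + u − y = 0.0974 + 0.0111 − 0.0833 = 0.0252
F = S·e^((r+u−y)T) = 53.76 · e^(0.0252 × 40/365) = 53.76 · e^0.002762
= 53.76 × 1.002766 = $53.91 per barrel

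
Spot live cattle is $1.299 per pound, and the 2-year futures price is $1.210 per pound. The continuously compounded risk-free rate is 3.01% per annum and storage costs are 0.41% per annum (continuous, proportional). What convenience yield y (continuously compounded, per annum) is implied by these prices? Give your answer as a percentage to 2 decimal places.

F = S·e^((r+u−y)T) ⇒ (r+u−y) = ln(F/S)/T
ln(1.210/1.299) = -0.070974; /T ⇒ -0.035487
y = r + u − ln(F/S)/T = 0.0301 + 0.0041 + 0.035487 = 0.069687
y = 6.97%

6.97%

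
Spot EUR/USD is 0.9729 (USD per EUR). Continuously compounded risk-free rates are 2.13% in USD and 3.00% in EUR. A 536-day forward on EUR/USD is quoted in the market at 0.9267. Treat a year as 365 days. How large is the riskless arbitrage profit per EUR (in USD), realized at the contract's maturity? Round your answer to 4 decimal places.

Fair forward: F* = S·e^(carry·T), with carry = (r_USD − r_EUR) = 0.0213 − 0.0300 = -0.0087
F* = 0.9729 · e^(-0.0087 × 536/365) = 0.9729 · e^-0.012776 = 0.9729 × 0.987305 = 0.9605
Market 0.9267 < fair 0.9605: forward underpriced → reverse cash-and-carry (short spot, go long the forward).
At maturity, profit = |F_mkt − F*| = |0.9267 − 0.9605| = 0.0338 per EUR (in USD)

0.0338 per EUR (in USD)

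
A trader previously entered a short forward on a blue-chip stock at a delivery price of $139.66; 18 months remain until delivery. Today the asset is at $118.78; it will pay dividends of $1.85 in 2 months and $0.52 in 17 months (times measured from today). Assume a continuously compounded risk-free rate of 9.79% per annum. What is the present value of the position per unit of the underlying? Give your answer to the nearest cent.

$4.08

PV(remaining dividends) I = 1.85·e^(−0.0979·2/12) + 0.52·e^(−0.0979·17/12) = 2.2727
Current forward F = (S − I)·e^(rT) = (118.78 − 2.2727)·e^(0.0979·18/12) = 116.5073 × 1.158180 = 134.9364
Value (long) = (F − K)·e^(−rT) = (134.9364 − 139.66) × 0.863423 = -4.0785
Short position value = −(long value) = $4.08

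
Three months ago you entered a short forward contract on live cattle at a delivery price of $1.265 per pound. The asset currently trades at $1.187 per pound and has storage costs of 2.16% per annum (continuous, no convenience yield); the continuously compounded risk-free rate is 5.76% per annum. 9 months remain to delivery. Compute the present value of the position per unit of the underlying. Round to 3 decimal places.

$0.005 per pound

Current fair forward for the remaining 9 months: F = S·e^((r + u)·T), (r + u) = 0.0576 + 0.0216 = 0.0792
F = 1.187 · e^(0.0792 × 9/12) = 1.187 × 1.061200 = 1.2596
Value of long forward = (F − K)·e^(−rT) = (1.2596 − 1.265) · e^(−0.0576·9/12)
= -0.0054 × 0.957720 = -0.005
Short position value = −(long value) = $0.005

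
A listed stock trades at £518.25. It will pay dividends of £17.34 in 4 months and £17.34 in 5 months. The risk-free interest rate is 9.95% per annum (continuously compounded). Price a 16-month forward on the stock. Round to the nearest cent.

£553.62

PV(dividends) I = 17.34·e^(−0.0995·4/12) + 17.34·e^(−0.0995·5/12)
I = 16.7743 + 16.6358 = 33.4101
F = (S − I)·e^(rT) = (518.25 − 33.4101) · e^(0.0995·16/12)
= 484.8399 · e^0.132667 = 484.8399 × 1.141870 = £553.62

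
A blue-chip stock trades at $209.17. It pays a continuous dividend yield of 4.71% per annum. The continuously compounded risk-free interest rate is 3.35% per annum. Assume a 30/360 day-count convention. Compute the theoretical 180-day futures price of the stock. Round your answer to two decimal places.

F = S·e^((r − q)T) = 209.17 · e^((0.0335 − 0.0471) × 180/360)
= 209.17 · e^-0.006800 = 209.17 × 0.993223
F = $207.75

$207.75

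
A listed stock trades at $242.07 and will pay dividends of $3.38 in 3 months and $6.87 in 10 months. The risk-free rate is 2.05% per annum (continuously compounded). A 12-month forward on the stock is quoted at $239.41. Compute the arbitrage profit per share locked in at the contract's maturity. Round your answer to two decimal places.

$2.65 per share

PV(dividends) I = 3.38·e^(−0.0205·3/12) + 6.87·e^(−0.0205·10/12) = 10.1164
Fair forward F* = (S − I)·e^(rT) = (242.07 − 10.1164)·e^0.020500 = 231.9536 × 1.020712 = 236.7578
Market $239.41 > fair 236.7578: forward overpriced → cash-and-carry (borrow at r, buy the stock and collect the dividends, short the forward).
Profit at T = |F_mkt − F*| = |239.41 − 236.7578| = $2.65 per share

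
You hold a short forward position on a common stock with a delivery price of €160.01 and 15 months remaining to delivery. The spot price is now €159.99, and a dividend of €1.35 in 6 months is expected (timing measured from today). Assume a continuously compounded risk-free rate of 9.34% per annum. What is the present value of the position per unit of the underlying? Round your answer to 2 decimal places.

PV(remaining dividends) I = 1.35·e^(−0.0934·6/12) = 1.2884
Current forward F = (S − I)·e^(rT) = (159.99 − 1.2884)·e^(0.0934·15/12) = 158.7016 × 1.123838 = 178.3549
Value (long) = (F − K)·e^(−rT) = (178.3549 − 160.01) × 0.889808 = 16.3234
Short position value = −(long value) = -€16.32

-€16.32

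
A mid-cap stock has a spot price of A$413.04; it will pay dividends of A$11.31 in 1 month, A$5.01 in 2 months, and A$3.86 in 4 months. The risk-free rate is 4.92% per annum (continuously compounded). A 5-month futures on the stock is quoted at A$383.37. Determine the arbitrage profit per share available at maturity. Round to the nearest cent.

PV(dividends) I = 11.31·e^(−0.0492·1/12) + 5.01·e^(−0.0492·2/12) + 3.86·e^(−0.0492·4/12) = 20.0300
Fair futures F* = (S − I)·e^(rT) = (413.04 − 20.0300)·e^0.020500 = 393.0100 × 1.020712 = 401.1500
Market A$383.37 < fair 401.1500: forward underpriced → reverse cash-and-carry (short the stock, invest proceeds at r, pay the dividends, go long the forward).
Profit at T = |F_mkt − F*| = |383.37 − 401.1500| = A$17.78 per share

A$17.78 per share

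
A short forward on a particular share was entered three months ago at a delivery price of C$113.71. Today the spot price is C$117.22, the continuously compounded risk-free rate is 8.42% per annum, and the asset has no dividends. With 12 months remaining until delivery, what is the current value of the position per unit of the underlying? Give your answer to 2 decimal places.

-C$12.69

Current fair forward for the remaining 12 months: F = S·e^(r·T), r = 0.0842
F = 117.22 · e^(0.0842 × 12/12) = 117.22 × 1.087846 = 127.5173
Value of long forward = (F − K)·e^(−rT) = (127.5173 − 113.71) · e^(−0.0842·12/12)
= 13.8073 × 0.919247 = 12.69
Short position value = −(long value) = -C$12.69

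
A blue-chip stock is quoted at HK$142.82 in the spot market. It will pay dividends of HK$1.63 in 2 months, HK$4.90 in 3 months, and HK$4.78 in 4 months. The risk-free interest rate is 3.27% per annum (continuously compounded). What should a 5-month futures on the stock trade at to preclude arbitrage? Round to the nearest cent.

HK$133.42

PV(dividends) I = 1.63·e^(−0.0327·2/12) + 4.90·e^(−0.0327·3/12) + 4.78·e^(−0.0327·4/12)
I = 1.6211 + 4.8601 + 4.7282 = 11.2094
F = (S − I)·e^(rT) = (142.82 − 11.2094) · e^(0.0327·5/12)
= 131.6106 · e^0.013625 = 131.6106 × 1.013718 = HK$133.42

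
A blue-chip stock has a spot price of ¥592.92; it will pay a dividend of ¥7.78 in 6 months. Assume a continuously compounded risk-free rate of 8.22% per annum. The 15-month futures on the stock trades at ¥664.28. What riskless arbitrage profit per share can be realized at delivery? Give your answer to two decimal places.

¥15.47 per share

PV(dividends) I = 7.78·e^(−0.0822·6/12) = 7.4667
Fair futures F* = (S − I)·e^(rT) = (592.92 − 7.4667)·e^0.102750 = 585.4533 × 1.108214 = 648.8075
Market ¥664.28 > fair 648.8075: forward overpriced → cash-and-carry (borrow at r, buy the stock and collect the dividends, short the forward).
Profit at T = |F_mkt − F*| = |664.28 − 648.8075| = ¥15.47 per share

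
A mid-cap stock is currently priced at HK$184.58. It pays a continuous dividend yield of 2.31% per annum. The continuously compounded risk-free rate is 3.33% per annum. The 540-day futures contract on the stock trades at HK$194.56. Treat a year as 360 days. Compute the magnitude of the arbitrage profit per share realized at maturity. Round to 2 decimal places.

HK$7.13 per share

Fair futures: F* = S·e^(carry·T), with carry = (r − q) = 0.0333 − 0.0231 = 0.0102
F* = 184.58 · e^(0.0102 × 540/360) = 184.58 · e^0.015300 = 184.58 × 1.015418 = HK$187.4259
Market HK$194.56 > fair HK$187.4259: forward overpriced → cash-and-carry (buy spot, short the forward).
At maturity, profit = |F_mkt − F*| = |194.56 − 187.4259| = HK$7.13 per share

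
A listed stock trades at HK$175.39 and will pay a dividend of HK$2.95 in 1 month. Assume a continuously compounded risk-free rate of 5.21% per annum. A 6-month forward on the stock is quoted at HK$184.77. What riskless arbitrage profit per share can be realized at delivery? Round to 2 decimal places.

HK$7.77 per share

PV(dividends) I = 2.95·e^(−0.0521·1/12) = 2.9372
Fair forward F* = (S − I)·e^(rT) = (175.39 − 2.9372)·e^0.026050 = 172.4528 × 1.026392 = 177.0042
Market HK$184.77 > fair 177.0042: forward overpriced → cash-and-carry (borrow at r, buy the stock and collect the dividends, short the forward).
Profit at T = |F_mkt − F*| = |184.77 − 177.0042| = HK$7.77 per share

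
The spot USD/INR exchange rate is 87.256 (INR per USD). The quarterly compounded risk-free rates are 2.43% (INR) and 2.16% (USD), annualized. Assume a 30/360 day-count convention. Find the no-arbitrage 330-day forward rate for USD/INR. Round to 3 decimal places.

87.471

By covered interest parity, F = S · (1+r_INR/4)^(4T) / (1+r_USD/4)^(4T)
= 87.256 × 1.022456 / 1.019943 = 87.256 × 1.002464
F = 87.471 INR per USD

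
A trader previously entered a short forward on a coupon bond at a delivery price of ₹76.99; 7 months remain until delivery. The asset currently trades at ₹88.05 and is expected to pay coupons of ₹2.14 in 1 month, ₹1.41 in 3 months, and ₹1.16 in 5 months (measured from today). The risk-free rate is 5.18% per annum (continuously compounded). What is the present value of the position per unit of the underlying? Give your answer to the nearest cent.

-₹8.69

PV(remaining coupons) I = 2.14·e^(−0.0518·1/12) + 1.41·e^(−0.0518·3/12) + 1.16·e^(−0.0518·5/12) = 4.6579
Current forward F = (S − I)·e^(rT) = (88.05 − 4.6579)·e^(0.0518·7/12) = 83.3921 × 1.030678 = 85.9504
Value (long) = (F − K)·e^(−rT) = (85.9504 − 76.99) × 0.970235 = 8.6937
Short position value = −(long value) = -₹8.69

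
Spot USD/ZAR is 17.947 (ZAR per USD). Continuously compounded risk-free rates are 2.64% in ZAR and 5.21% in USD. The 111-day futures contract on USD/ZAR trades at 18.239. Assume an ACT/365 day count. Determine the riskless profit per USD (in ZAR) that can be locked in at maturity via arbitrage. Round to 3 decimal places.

0.432 per USD (in ZAR)

Fair futures: F* = S·e^(carry·T), with carry = (r_ZAR − r_USD) = 0.0264 − 0.0521 = -0.0257
F* = 17.947 · e^(-0.0257 × 111/365) = 17.947 · e^-0.007816 = 17.947 × 0.992214 = 17.8073
Market 18.239 > fair 17.8073: forward overpriced → cash-and-carry (buy spot, short the forward).
At maturity, profit = |F_mkt − F*| = |18.239 − 17.8073| = 0.432 per USD (in ZAR)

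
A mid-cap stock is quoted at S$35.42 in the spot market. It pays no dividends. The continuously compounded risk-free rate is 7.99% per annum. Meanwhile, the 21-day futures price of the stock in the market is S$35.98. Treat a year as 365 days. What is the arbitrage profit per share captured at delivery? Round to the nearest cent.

Fair futures: F* = S·e^(carry·T), with carry = r = 0.0799
F* = 35.42 · e^(0.0799 × 21/365) = 35.42 · e^0.004597 = 35.42 × 1.004608 = S$35.5832
Market S$35.98 > fair S$35.5832: forward overpriced → cash-and-carry (buy spot, short the forward).
At maturity, profit = |F_mkt − F*| = |35.98 − 35.5832| = S$0.40 per share

S$0.40 per share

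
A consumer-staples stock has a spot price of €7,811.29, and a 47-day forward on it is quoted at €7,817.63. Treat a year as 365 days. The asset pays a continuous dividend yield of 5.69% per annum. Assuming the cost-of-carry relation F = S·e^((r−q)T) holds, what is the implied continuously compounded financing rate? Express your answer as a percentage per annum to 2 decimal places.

From F = S·e^((r−q)T): (r − q) = ln(F/S)/T
ln(7817.63/7811.29) = ln(1.000812) = 0.000812
(r − q) = 0.000812 / (47/365) = 0.006306
r = ln(F/S)/T + q = 0.006306 + 0.0569 = 0.063206
r = 6.32%

6.32%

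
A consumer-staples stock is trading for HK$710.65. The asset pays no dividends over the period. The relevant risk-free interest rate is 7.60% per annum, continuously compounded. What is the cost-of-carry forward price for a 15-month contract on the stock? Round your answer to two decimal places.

HK$781.47

F = S·e^(rT) = 710.65 · e^(0.0760 × 15/12)
= 710.65 · e^0.095000 = 710.65 × 1.099659
F = HK$781.47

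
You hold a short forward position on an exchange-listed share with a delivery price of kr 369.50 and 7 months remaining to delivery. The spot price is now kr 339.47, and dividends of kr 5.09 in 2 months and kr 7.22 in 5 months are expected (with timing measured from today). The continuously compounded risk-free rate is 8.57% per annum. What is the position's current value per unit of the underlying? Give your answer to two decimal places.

kr 24.00

PV(remaining dividends) I = 5.09·e^(−0.0857·2/12) + 7.22·e^(−0.0857·5/12) = 11.9845
Current forward F = (S − I)·e^(rT) = (339.47 − 11.9845)·e^(0.0857·7/12) = 327.4855 × 1.051262 = 344.2731
Value (long) = (F − K)·e^(−rT) = (344.2731 − 369.50) × 0.951237 = -23.9968
Short position value = −(long value) = kr 24.00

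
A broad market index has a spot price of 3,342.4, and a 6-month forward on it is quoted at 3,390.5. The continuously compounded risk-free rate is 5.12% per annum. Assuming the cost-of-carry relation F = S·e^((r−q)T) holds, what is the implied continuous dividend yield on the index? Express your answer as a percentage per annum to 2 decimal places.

From F = S·e^((r−q)T): (r − q) = ln(F/S)/T
ln(3390.5/3342.4) = ln(1.014391) = 0.014288
(r − q) = 0.014288 / (6/12) = 0.028576
q = r − ln(F/S)/T = 0.0512 − 0.028576 = 0.022624
q = 2.26%

2.26%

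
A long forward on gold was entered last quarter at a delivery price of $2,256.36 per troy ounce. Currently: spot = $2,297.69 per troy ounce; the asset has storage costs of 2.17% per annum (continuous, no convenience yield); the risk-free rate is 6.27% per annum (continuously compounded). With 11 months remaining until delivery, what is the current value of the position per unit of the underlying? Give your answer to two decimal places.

Current fair forward for the remaining 11 months: F = S·e^((r + u)·T), (r + u) = 0.0627 + 0.0217 = 0.0844
F = 2297.69 · e^(0.0844 × 11/12) = 2297.69 × 1.08043816 = 2482.5120
Value of long forward = (F − K)·e^(−rT) = (2482.5120 − 2256.36) · e^(−0.0627·11/12)
= 226.1520 × 0.94414549 = 213.52

$213.52 per troy ounce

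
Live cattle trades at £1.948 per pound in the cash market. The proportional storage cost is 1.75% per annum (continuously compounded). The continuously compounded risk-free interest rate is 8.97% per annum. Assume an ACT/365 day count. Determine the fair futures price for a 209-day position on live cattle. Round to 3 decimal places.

Net carry = r + u − y = 0.0897 + 0.0175 − 0.0000 = 0.1072
F = S·e^((r+u−y)T) = 1.948 · e^(0.1072 × 209/365) = 1.948 · e^0.061383
= 1.948 × 1.063306 = £2.071 per pound

£2.071 per pound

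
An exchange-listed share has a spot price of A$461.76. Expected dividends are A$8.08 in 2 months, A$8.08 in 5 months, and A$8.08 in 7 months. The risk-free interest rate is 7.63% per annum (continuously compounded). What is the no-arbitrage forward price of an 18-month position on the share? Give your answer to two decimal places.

A$491.36

PV(dividends) I = 8.08·e^(−0.0763·2/12) + 8.08·e^(−0.0763·5/12) + 8.08·e^(−0.0763·7/12)
I = 7.9779 + 7.8272 + 7.7283 = 23.5334
F = (S − I)·e^(rT) = (461.76 − 23.5334) · e^(0.0763·18/12)
= 438.2266 · e^0.114450 = 438.2266 × 1.121257 = A$491.36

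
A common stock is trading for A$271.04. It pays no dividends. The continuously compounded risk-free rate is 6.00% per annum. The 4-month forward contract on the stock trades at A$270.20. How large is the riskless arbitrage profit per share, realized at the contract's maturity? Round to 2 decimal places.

A$6.32 per share

Fair forward: F* = S·e^(carry·T), with carry = r = 0.0600
F* = 271.04 · e^(0.0600 × 4/12) = 271.04 · e^0.020000 = 271.04 × 1.020201 = A$276.5153
Market A$270.20 < fair A$276.5153: forward underpriced → reverse cash-and-carry (short spot, go long the forward).
At maturity, profit = |F_mkt − F*| = |270.20 − 276.5153| = A$6.32 per share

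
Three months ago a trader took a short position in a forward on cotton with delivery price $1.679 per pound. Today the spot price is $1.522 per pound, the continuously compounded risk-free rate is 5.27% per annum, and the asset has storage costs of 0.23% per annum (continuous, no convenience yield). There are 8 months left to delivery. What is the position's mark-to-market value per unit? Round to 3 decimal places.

$0.097 per pound

Current fair forward for the remaining 8 months: F = S·e^((r + u)·T), (r + u) = 0.0527 + 0.0023 = 0.0550
F = 1.522 · e^(0.0550 × 8/12) = 1.522 × 1.037347 = 1.5788
Value of long forward = (F − K)·e^(−rT) = (1.5788 − 1.679) · e^(−0.0527·8/12)
= -0.1002 × 0.965477 = -0.097
Short position value = −(long value) = $0.097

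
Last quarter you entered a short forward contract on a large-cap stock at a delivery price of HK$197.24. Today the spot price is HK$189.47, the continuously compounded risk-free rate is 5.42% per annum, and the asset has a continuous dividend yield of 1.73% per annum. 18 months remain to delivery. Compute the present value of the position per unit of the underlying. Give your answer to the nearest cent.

-HK$2.78

Current fair forward for the remaining 18 months: F = S·e^((r − q)·T), (r − q) = 0.0542 − 0.0173 = 0.0369
F = 189.47 · e^(0.0369 × 18/12) = 189.47 × 1.056910 = 200.2527
Value of long forward = (F − K)·e^(−rT) = (200.2527 − 197.24) · e^(−0.0542·18/12)
= 3.0127 × 0.921917 = 2.78
Short position value = −(long value) = -HK$2.78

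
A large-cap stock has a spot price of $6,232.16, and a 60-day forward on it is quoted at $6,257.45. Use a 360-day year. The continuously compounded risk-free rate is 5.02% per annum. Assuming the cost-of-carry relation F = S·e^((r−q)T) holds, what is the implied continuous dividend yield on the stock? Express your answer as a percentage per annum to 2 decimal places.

2.59%

From F = S·e^((r−q)T): (r − q) = ln(F/S)/T
ln(6257.45/6232.16) = ln(1.004058) = 0.004050
(r − q) = 0.004050 / (60/360) = 0.024300
q = r − ln(F/S)/T = 0.0502 − 0.024300 = 0.025900
q = 2.59%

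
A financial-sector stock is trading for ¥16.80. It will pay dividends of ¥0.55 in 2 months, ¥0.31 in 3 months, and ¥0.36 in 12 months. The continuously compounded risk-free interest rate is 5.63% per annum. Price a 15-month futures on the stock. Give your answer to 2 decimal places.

¥16.75

PV(dividends) I = 0.55·e^(−0.0563·2/12) + 0.31·e^(−0.0563·3/12) + 0.36·e^(−0.0563·12/12)
I = 0.5449 + 0.3057 + 0.3403 = 1.1909
F = (S − I)·e^(rT) = (16.80 − 1.1909) · e^(0.0563·15/12)
= 15.6091 · e^0.070375 = 15.6091 × 1.072910 = ¥16.75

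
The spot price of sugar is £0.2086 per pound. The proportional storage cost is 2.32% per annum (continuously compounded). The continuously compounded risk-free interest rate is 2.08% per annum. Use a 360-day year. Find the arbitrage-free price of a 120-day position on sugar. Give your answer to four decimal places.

£0.2117 per pound

Net carry = r + u − y = 0.0208 + 0.0232 − 0.0000 = 0.0440
F = S·e^((r+u−y)T) = 0.2086 · e^(0.0440 × 120/360) = 0.2086 · e^0.014667
= 0.2086 × 1.014775 = £0.2117 per pound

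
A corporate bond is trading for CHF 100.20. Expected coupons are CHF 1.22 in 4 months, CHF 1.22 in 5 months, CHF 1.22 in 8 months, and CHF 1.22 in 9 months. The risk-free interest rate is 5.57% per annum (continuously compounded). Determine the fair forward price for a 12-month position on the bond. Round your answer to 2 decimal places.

PV(coupons) I = 1.22·e^(−0.0557·4/12) + 1.22·e^(−0.0557·5/12) + 1.22·e^(−0.0557·8/12) + 1.22·e^(−0.0557·9/12)
I = 1.1976 + 1.1920 + 1.1755 + 1.1701 = 4.7352
F = (S − I)·e^(rT) = (100.20 − 4.7352) · e^(0.0557·12/12)
= 95.4648 · e^0.055700 = 95.4648 × 1.057280 = CHF 100.93

CHF 100.93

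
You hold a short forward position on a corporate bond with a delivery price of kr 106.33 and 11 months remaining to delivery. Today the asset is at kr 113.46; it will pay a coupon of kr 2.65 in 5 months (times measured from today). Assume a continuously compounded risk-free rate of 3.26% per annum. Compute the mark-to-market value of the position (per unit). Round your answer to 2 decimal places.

PV(remaining coupons) I = 2.65·e^(−0.0326·5/12) = 2.6142
Current forward F = (S − I)·e^(rT) = (113.46 − 2.6142)·e^(0.0326·11/12) = 110.8458 × 1.030334 = 114.2082
Value (long) = (F − K)·e^(−rT) = (114.2082 − 106.33) × 0.970559 = 7.6463
Short position value = −(long value) = -kr 7.65

-kr 7.65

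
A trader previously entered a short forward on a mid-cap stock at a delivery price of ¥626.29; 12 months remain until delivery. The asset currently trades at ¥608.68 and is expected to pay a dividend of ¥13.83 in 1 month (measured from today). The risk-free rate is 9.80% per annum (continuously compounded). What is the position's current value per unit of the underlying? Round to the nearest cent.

PV(remaining dividends) I = 13.83·e^(−0.0980·1/12) = 13.7175
Current forward F = (S − I)·e^(rT) = (608.68 − 13.7175)·e^(0.0980·12/12) = 594.9625 × 1.102963 = 656.2216
Value (long) = (F − K)·e^(−rT) = (656.2216 − 626.29) × 0.906649 = 27.1375
Short position value = −(long value) = -¥27.14

-¥27.14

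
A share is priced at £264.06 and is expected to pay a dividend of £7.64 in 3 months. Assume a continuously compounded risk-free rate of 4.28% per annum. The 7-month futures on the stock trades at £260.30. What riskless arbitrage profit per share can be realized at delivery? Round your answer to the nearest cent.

PV(dividends) I = 7.64·e^(−0.0428·3/12) = 7.5587
Fair futures F* = (S − I)·e^(rT) = (264.06 − 7.5587)·e^0.024967 = 256.5013 × 1.025281 = 262.9859
Market £260.30 < fair 262.9859: forward underpriced → reverse cash-and-carry (short the stock, invest proceeds at r, pay the dividends, go long the forward).
Profit at T = |F_mkt − F*| = |260.30 − 262.9859| = £2.69 per share

£2.69 per share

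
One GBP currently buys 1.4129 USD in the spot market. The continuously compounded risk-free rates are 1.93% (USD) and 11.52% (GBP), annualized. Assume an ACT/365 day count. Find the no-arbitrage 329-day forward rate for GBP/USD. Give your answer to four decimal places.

F = S·e^((r_USD − r_GBP)T) = 1.4129 · e^((0.0193 − 0.1152) × 329/365)
= 1.4129 · e^-0.086441 = 1.4129 × 0.917190
F = 1.2959 USD per GBP

1.2959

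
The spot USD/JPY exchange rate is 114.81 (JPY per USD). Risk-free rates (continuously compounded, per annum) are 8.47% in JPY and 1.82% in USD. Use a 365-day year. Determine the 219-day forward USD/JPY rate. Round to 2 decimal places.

119.48

F = S·e^((r_JPY − r_USD)T) = 114.81 · e^((0.0847 − 0.0182) × 219/365)
= 114.81 · e^0.039900 = 114.81 × 1.040707
F = 119.48 JPY per USD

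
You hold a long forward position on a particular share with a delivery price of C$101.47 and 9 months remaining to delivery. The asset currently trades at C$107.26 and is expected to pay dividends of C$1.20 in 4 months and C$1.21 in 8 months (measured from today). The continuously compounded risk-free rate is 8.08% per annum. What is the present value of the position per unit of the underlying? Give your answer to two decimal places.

PV(remaining dividends) I = 1.20·e^(−0.0808·4/12) + 1.21·e^(−0.0808·8/12) = 2.3147
Current forward F = (S − I)·e^(rT) = (107.26 − 2.3147)·e^(0.0808·9/12) = 104.9453 × 1.062474 = 111.5017
Value (long) = (F − K)·e^(−rT) = (111.5017 − 101.47) × 0.941200 = 9.4418
Value = C$9.44

C$9.44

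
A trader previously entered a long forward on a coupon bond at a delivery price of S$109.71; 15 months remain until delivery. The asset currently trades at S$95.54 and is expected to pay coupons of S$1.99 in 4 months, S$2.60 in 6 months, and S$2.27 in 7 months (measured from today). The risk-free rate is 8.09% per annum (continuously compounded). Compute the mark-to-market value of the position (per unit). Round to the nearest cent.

-S$10.22

PV(remaining coupons) I = 1.99·e^(−0.0809·4/12) + 2.60·e^(−0.0809·6/12) + 2.27·e^(−0.0809·7/12) = 6.5993
Current forward F = (S − I)·e^(rT) = (95.54 − 6.5993)·e^(0.0809·15/12) = 88.9407 × 1.106415 = 98.4053
Value (long) = (F − K)·e^(−rT) = (98.4053 − 109.71) × 0.903820 = -10.2174
Value = -S$10.22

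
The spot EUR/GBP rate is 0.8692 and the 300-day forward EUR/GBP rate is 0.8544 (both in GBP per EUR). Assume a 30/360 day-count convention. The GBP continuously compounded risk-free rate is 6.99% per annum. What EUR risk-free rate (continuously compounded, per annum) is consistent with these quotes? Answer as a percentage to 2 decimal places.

F = S·e^((r_GBP − r_EUR)T) ⇒ r_EUR = r_GBP − ln(F/S)/T
ln(0.8544/0.8692) = -0.017174; /(300/360) = -0.020609
r_EUR = 0.0699 + 0.020609 = 0.090509
r_EUR = 9.05%

9.05%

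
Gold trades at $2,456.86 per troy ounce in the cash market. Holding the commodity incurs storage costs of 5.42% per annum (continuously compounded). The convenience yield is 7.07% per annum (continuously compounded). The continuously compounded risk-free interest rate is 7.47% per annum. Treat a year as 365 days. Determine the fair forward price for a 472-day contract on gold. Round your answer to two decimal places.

Net carry = r + u − y = 0.0747 + 0.0542 − 0.0707 = 0.0582
F = S·e^((r+u−y)T) = 2456.86 · e^(0.0582 × 472/365) = 2456.86 · e^0.07526137
= 2456.86 × 1.07816591 = $2,648.90 per troy ounce

$2,648.90 per troy ounce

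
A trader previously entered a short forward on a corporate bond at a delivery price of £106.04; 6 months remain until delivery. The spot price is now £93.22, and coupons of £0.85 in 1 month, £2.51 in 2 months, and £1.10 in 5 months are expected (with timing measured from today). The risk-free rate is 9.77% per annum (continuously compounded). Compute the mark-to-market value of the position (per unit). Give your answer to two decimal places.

£12.13

PV(remaining coupons) I = 0.85·e^(−0.0977·1/12) + 2.51·e^(−0.0977·2/12) + 1.10·e^(−0.0977·5/12) = 4.3687
Current forward F = (S − I)·e^(rT) = (93.22 − 4.3687)·e^(0.0977·6/12) = 88.8513 × 1.050063 = 93.2995
Value (long) = (F − K)·e^(−rT) = (93.2995 − 106.04) × 0.952324 = -12.1331
Short position value = −(long value) = £12.13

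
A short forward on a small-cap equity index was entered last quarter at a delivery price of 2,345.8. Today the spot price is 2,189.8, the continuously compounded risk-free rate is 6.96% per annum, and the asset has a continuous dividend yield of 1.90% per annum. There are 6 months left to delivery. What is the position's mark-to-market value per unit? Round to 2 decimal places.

Current fair forward for the remaining 6 months: F = S·e^((r − q)·T), (r − q) = 0.0696 − 0.0190 = 0.0506
F = 2189.8 · e^(0.0506 × 6/12) = 2189.8 × 1.02562276 = 2245.9087
Value of long forward = (F − K)·e^(−rT) = (2245.9087 − 2345.8) · e^(−0.0696·6/12)
= -99.8913 × 0.96579856 = -96.47
Short position value = −(long value) = 96.47

96.47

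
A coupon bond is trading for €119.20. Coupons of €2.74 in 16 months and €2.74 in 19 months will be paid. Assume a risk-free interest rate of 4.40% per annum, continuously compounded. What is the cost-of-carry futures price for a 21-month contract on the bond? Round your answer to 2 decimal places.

€123.19

PV(coupons) I = 2.74·e^(−0.0440·16/12) + 2.74·e^(−0.0440·19/12)
I = 2.5839 + 2.5556 = 5.1395
F = (S − I)·e^(rT) = (119.20 − 5.1395) · e^(0.0440·21/12)
= 114.0605 · e^0.077000 = 114.0605 × 1.080042 = €123.19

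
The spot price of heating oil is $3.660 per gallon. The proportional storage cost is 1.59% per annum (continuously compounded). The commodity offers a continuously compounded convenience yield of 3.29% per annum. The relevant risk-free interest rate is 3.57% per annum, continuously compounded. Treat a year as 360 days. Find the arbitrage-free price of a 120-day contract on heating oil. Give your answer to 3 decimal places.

$3.683 per gallon

Net carry = r + u − y = 0.0357 + 0.0159 − 0.0329 = 0.0187
F = S·e^((r+u−y)T) = 3.660 · e^(0.0187 × 120/360) = 3.660 · e^0.006233
= 3.660 × 1.006252 = $3.683 per gallon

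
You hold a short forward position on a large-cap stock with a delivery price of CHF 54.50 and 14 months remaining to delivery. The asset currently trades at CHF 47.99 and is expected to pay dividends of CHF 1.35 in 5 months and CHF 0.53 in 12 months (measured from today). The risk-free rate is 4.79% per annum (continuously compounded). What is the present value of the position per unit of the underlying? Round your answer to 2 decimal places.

CHF 5.38

PV(remaining dividends) I = 1.35·e^(−0.0479·5/12) + 0.53·e^(−0.0479·12/12) = 1.8285
Current forward F = (S − I)·e^(rT) = (47.99 − 1.8285)·e^(0.0479·14/12) = 46.1615 × 1.057474 = 48.8146
Value (long) = (F − K)·e^(−rT) = (48.8146 − 54.50) × 0.945649 = -5.3764
Short position value = −(long value) = CHF 5.38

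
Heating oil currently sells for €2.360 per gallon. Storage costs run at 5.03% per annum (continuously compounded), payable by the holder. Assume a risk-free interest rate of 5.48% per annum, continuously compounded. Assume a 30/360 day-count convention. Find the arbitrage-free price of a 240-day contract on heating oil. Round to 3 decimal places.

€2.531 per gallon

Net carry = r + u − y = 0.0548 + 0.0503 − 0.0000 = 0.1051
F = S·e^((r+u−y)T) = 2.360 · e^(0.1051 × 240/360) = 2.360 · e^0.070067
= 2.360 × 1.072580 = €2.531 per gallon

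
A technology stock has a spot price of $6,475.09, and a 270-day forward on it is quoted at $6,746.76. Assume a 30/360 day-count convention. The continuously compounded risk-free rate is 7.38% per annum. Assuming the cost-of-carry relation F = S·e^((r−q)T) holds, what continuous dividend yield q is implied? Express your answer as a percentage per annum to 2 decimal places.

1.90%

From F = S·e^((r−q)T): (r − q) = ln(F/S)/T
ln(6746.76/6475.09) = ln(1.041956) = 0.041100
(r − q) = 0.041100 / (270/360) = 0.054800
q = r − ln(F/S)/T = 0.0738 − 0.054800 = 0.019000
q = 1.90%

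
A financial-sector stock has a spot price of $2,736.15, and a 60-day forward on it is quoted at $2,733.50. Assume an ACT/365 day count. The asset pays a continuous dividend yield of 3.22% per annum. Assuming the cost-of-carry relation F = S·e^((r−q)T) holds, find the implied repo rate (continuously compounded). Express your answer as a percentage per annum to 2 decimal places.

From F = S·e^((r−q)T): (r − q) = ln(F/S)/T
ln(2733.50/2736.15) = ln(0.999031) = -0.000969
(r − q) = -0.000969 / (60/365) = -0.005895
r = ln(F/S)/T + q = -0.005895 + 0.0322 = 0.026305
r = 2.63%

2.63%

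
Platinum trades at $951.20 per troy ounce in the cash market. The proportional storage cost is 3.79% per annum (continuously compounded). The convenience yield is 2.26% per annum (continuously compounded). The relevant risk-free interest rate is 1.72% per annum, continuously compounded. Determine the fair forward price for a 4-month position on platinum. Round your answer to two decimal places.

Net carry = r + u − y = 0.0172 + 0.0379 − 0.0226 = 0.0325
F = S·e^((r+u−y)T) = 951.20 · e^(0.0325 × 4/12) = 951.20 · e^0.010833
= 951.20 × 1.010892 = $961.56 per troy ounce

$961.56 per troy ounce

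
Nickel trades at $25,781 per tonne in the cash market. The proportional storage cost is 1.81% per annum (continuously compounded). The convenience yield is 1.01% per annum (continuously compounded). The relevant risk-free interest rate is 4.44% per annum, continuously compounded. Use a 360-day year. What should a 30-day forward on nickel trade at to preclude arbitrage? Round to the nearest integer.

Net carry = r + u − y = 0.0444 + 0.0181 − 0.0101 = 0.0524
F = S·e^((r+u−y)T) = 25781 · e^(0.0524 × 30/360) = 25781 · e^0.004367
= 25781 × 1.004377 = $25,894 per tonne

$25,894 per tonne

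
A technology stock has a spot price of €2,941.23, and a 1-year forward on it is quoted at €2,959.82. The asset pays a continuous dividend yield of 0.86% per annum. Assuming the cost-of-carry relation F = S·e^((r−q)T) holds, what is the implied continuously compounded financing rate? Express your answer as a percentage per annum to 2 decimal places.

1.49%

From F = S·e^((r−q)T): (r − q) = ln(F/S)/T
ln(2959.82/2941.23) = ln(1.006320) = 0.006300
(r − q) = 0.006300 / (1) = 0.006300
r = ln(F/S)/T + q = 0.006300 + 0.0086 = 0.014900
r = 1.49%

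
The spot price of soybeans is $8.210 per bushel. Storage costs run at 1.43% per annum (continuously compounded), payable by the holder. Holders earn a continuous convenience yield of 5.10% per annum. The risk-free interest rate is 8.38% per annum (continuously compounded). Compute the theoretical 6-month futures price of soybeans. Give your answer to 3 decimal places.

Net carry = r + u − y = 0.0838 + 0.0143 − 0.0510 = 0.0471
F = S·e^((r+u−y)T) = 8.210 · e^(0.0471 × 6/12) = 8.210 · e^0.023550
= 8.210 × 1.023829 = $8.406 per bushel

$8.406 per bushel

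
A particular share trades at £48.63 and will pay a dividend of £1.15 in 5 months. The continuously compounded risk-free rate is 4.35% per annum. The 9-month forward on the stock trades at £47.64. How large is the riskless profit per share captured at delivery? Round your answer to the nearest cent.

£1.44 per share

PV(dividends) I = 1.15·e^(−0.0435·5/12) = 1.1293
Fair forward F* = (S − I)·e^(rT) = (48.63 − 1.1293)·e^0.032625 = 47.5007 × 1.033163 = 49.0760
Market £47.64 < fair 49.0760: forward underpriced → reverse cash-and-carry (short the stock, invest proceeds at r, pay the dividends, go long the forward).
Profit at T = |F_mkt − F*| = |47.64 − 49.0760| = £1.44 per share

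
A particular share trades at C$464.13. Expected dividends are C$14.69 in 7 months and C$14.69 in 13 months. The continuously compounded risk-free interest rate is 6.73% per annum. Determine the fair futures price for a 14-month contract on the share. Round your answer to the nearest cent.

PV(dividends) I = 14.69·e^(−0.0673·7/12) + 14.69·e^(−0.0673·13/12)
I = 14.1245 + 13.6571 = 27.7816
F = (S − I)·e^(rT) = (464.13 − 27.7816) · e^(0.0673·14/12)
= 436.3484 · e^0.078517 = 436.3484 × 1.081682 = C$471.99

C$471.99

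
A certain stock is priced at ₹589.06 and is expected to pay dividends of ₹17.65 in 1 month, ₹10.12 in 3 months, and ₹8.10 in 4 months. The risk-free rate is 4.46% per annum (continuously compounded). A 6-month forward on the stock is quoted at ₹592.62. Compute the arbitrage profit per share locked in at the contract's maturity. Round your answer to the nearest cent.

₹26.65 per share

PV(dividends) I = 17.65·e^(−0.0446·1/12) + 10.12·e^(−0.0446·3/12) + 8.10·e^(−0.0446·4/12) = 35.5728
Fair forward F* = (S − I)·e^(rT) = (589.06 − 35.5728)·e^0.022300 = 553.4872 × 1.022551 = 565.9689
Market ₹592.62 > fair 565.9689: forward overpriced → cash-and-carry (borrow at r, buy the stock and collect the dividends, short the forward).
Profit at T = |F_mkt − F*| = |592.62 − 565.9689| = ₹26.65 per share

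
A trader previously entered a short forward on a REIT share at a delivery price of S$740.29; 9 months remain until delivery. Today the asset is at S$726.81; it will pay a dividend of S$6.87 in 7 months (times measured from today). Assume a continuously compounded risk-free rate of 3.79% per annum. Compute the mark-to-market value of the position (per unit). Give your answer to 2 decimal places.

PV(remaining dividends) I = 6.87·e^(−0.0379·7/12) = 6.7198
Current forward F = (S − I)·e^(rT) = (726.81 − 6.7198)·e^(0.0379·9/12) = 720.0902 × 1.028833 = 740.8526
Value (long) = (F − K)·e^(−rT) = (740.8526 − 740.29) × 0.971975 = 0.5468
Short position value = −(long value) = -S$0.55

-S$0.55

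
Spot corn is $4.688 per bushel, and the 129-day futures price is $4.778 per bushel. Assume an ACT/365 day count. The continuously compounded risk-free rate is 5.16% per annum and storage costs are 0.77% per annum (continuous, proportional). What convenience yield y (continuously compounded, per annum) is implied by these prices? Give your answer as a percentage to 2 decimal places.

0.55%

F = S·e^((r+u−y)T) ⇒ (r+u−y) = ln(F/S)/T
ln(4.778/4.688) = 0.019016; /T ⇒ 0.053805
y = r + u − ln(F/S)/T = 0.0516 + 0.0077 − 0.053805 = 0.005495
y = 0.55%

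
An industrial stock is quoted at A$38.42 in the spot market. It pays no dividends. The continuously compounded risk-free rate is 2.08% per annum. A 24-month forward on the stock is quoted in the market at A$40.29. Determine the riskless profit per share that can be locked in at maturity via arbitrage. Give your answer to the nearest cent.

A$0.24 per share

Fair forward: F* = S·e^(carry·T), with carry = r = 0.0208
F* = 38.42 · e^(0.0208 × 24/12) = 38.42 · e^0.041600 = 38.42 × 1.042477 = A$40.0520
Market A$40.29 > fair A$40.0520: forward overpriced → cash-and-carry (buy spot, short the forward).
At maturity, profit = |F_mkt − F*| = |40.29 − 40.0520| = A$0.24 per share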